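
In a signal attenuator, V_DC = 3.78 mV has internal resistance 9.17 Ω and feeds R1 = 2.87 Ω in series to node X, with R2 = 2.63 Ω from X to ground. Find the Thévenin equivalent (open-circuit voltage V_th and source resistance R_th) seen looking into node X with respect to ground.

R1' = 9.17 + 2.87 = 12.04 Ω (source resistance + R1).
Open-circuit (no load on X): V_th = V_DC · R2/(R1' + R2) = 3.78 × 2.63/(12.04 + 2.63) = 0.6777 mV.
Looking into X with the source shorted: R_th = R1'·R2/(R1'+R2) = 12.04 × 2.63/14.67 = 2.159 Ω.

V_th ≈ 0.678 mV, R_th ≈ 2.16 Ω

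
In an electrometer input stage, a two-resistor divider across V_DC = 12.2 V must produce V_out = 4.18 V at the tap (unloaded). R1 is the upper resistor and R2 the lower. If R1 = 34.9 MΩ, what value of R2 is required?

R2 ≈ 18.2 MΩ

The divider ratio is R2/(R1+R2) = 4.18/12.2 = 0.3426.
Rearranging, R2 = R1·k/(1−k) = 34.9 × 0.5212 = 18.19 MΩ.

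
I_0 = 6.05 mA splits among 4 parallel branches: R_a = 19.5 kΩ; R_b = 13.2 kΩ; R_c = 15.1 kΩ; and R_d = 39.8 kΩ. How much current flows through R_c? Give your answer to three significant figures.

I ≈ 1.83 mA

Total conductance ΣG = 1/19.5 + 1/13.2 + 1/15.1 + 1/39.8 = 0.2184 (units of 1/kΩ).
Current divider: I(R_c) = I_0 · G_k/ΣG = 6.05 × (0.06623/0.2184) = 6.05 × 0.3032 = 1.835 mA.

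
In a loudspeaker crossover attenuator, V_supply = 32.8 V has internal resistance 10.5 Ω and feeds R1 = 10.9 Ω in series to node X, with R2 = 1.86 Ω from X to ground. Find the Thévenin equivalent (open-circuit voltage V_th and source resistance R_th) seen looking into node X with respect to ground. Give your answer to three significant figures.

R1' = 10.5 + 10.9 = 21.40 Ω (source resistance + R1).
Open-circuit (no load on X): V_th = V_supply · R2/(R1' + R2) = 32.8 × 1.86/(21.40 + 1.86) = 2.623 V.
Looking into X with the source shorted: R_th = R1'·R2/(R1'+R2) = 21.40 × 1.86/23.26 = 1.711 Ω.

V_th ≈ 2.62 V, R_th ≈ 1.71 Ω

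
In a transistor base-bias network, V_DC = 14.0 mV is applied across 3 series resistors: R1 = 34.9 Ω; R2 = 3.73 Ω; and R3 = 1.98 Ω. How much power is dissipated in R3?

P ≈ 0.235 µW

ΣR = 40.61 Ω → I = 14.0/40.61 = 0.3447 mA.
V(R3) = I·R = 0.6826 mV; P = V·I = 0.6826 × 0.3447 = 0.2353 µW.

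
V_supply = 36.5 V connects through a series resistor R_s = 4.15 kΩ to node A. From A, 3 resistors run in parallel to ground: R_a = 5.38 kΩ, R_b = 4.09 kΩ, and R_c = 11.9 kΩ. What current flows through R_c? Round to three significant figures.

Combine the parallel branches: R_p = (1/5.38 + 1/4.09 + 1/11.9)⁻¹ = 1.944 kΩ.
V_A = 36.5 × 1.944/6.094 = 11.64 V.
Branch current I = V_A/R_c = 11.64/11.9 = 0.9784 mA.
(Check via current divider: I_total = 5.990 mA; share G_k/ΣG = 0.1634 → same result.)

I ≈ 0.978 mA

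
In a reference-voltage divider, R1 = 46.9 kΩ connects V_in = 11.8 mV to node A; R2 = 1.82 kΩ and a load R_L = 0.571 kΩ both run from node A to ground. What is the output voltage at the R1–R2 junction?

V_out ≈ 0.108 mV

R2 ‖ R_L = (1.82 × 0.571)/(1.82 + 0.571) = 0.4346 kΩ.
Then V_out = V_in · R2'/(R1 + R2') = 11.8 × 0.4346/47.33 = 0.1084 mV.
(Unloaded it would be 0.441 mV; the load pulls it down.)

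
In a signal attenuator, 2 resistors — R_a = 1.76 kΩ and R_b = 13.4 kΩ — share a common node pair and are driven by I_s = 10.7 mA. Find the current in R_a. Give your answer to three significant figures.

I ≈ 9.46 mA

For two parallel branches, I_k = I_s · (other R)/(sum of R).
So I = 10.7 × 13.4/15.16 = 9.458 mA.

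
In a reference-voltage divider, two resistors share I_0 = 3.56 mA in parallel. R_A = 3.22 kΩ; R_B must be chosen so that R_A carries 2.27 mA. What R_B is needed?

R_B ≈ 5.67 kΩ

The fraction through R_A equals R_B/(R_A+R_B).
2.27/3.56 = R_B/(R_A + R_B) → R_B = R_A · (0.6376)/(1 − 0.6376) = 3.22 × 1.760 = 5.666 kΩ.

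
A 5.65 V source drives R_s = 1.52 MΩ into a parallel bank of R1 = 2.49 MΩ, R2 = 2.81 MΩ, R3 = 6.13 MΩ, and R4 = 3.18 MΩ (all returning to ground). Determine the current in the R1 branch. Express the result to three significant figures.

I ≈ 0.789 µA

Combine the parallel branches: R_p = (1/2.49 + 1/2.81 + 1/6.13 + 1/3.18)⁻¹ = 0.8097 MΩ.
V_A by voltage divider: V_A = 5.65 × 0.8097/(1.52 + 0.8097) = 1.964 V.
Branch current I = V_A/R1 = 1.964/2.49 = 0.7886 µA.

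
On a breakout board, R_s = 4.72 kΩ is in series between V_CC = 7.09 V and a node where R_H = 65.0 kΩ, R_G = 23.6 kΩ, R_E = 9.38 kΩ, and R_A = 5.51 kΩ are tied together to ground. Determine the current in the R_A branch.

Equivalent of the parallel group: R_p = 2.891 kΩ.
V_A = 7.09 × 2.891/7.611 = 2.693 V.
I(R_A) = V_A / R_A = 2.693/5.51 = 0.4888 mA.
(Equivalently: I_total = 0.9315 mA, then current-divider fraction G_k/ΣG = 0.5248.)

I ≈ 0.489 mA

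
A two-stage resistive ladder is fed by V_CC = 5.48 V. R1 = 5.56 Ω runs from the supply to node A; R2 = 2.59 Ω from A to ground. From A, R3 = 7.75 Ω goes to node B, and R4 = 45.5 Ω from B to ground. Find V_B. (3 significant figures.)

V_B ≈ 1.44 V

Looking into the second stage from A: R3 + R4 = 53.25 Ω appears in parallel with R2.
Effective lower resistance at A: R2 ‖ 53.25 = 2.470 Ω.
First divider: V_A = V_CC · 2.470/(5.56 + 2.470) = 1.686 V.
Then the unloaded second divider: V_B = V_A × R4/(R3+R4) = 1.686 × 0.8545 = 1.440 V.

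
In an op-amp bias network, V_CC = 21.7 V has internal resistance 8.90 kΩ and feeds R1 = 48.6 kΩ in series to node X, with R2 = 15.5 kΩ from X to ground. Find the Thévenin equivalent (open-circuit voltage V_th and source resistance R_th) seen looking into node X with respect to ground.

V_th ≈ 4.61 V, R_th ≈ 12.2 kΩ

R1' = 8.90 + 48.6 = 57.50 kΩ (source resistance + R1).
V_th is the unloaded tap voltage: V_CC · R2/(R1'+R2) = 21.7 × 0.2123 = 4.608 V.
With V_CC suppressed (replaced by a short), R_th = R1' ‖ R2 = (57.50 × 15.5)/(57.50 + 15.5) = 12.21 kΩ.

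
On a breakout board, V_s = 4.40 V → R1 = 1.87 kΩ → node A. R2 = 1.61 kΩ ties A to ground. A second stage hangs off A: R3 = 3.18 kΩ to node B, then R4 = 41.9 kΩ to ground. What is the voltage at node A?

V_A ≈ 2.00 V

Looking into the second stage from A: R3 + R4 = 45.08 kΩ appears in parallel with R2.
Effective lower resistance at A: R2 ‖ 45.08 = 1.554 kΩ.
First divider: V_A = V_s · 1.554/(1.87 + 1.554) = 1.997 V.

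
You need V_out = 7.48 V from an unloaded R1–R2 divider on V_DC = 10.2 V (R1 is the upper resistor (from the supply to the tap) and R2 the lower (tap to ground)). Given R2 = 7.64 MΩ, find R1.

Required fraction k = V_out/V_DC = 0.7333.
Rearranging, R1 = R2·(1−k)/k = 7.64 × 0.3636 = 2.778 MΩ.

R1 ≈ 2.78 MΩ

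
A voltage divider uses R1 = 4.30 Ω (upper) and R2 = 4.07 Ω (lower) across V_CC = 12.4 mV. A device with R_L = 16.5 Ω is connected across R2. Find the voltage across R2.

V_out ≈ 5.35 mV

R2 ‖ R_L = (4.07 × 16.5)/(4.07 + 16.5) = 3.265 Ω.
Voltage divider with the loaded lower leg: V_out = 12.4 × 3.265/(4.30 + 3.265) = 12.4 × 0.4316 = 5.351 mV.
(Unloaded it would be 6.03 mV; the load pulls it down.)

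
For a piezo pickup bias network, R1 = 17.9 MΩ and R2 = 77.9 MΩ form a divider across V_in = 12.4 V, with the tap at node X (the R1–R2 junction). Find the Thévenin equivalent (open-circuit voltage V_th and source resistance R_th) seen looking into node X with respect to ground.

V_th ≈ 10.1 V, R_th ≈ 14.6 MΩ

V_th is the unloaded tap voltage: V_in · R2/(R1+R2) = 12.4 × 0.8132 = 10.08 V.
Looking into X with the source shorted: R_th = R1·R2/(R1+R2) = 17.90 × 77.9/95.80 = 14.56 MΩ.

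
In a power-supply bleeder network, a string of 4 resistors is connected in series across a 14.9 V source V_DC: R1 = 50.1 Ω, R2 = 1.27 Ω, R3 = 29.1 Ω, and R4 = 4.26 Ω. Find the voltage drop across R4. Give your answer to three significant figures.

V ≈ 0.749 V

ΣR = 50.1 + 1.27 + 29.1 + 4.26 = 84.73 Ω.
V = V_DC · R/ΣR = 14.9 × 0.05028 = 0.7491 V.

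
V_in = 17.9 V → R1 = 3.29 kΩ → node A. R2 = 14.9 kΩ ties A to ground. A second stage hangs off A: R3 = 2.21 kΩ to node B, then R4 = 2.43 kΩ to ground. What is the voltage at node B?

V_B ≈ 4.86 V

Looking into the second stage from A: R3 + R4 = 4.640 kΩ appears in parallel with R2.
Effective lower resistance at A: R2 ‖ 4.640 = 3.538 kΩ.
V_A = 17.9 × 3.538/(3.29 + 3.538) = 9.275 V.
V_B = V_A × 0.5237 = 4.858 V.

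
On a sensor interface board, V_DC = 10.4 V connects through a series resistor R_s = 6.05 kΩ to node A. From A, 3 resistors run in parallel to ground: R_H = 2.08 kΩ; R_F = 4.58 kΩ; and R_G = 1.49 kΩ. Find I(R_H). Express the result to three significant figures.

I ≈ 0.538 mA

Parallel bank: R_p = 1/(1/2.08 + 1/4.58 + 1/1.49) = 0.7298 kΩ.
V_A by voltage divider: V_A = 10.4 × 0.7298/(6.05 + 0.7298) = 1.119 V.
I(R_H) = V_A / R_H = 1.119/2.08 = 0.5382 mA.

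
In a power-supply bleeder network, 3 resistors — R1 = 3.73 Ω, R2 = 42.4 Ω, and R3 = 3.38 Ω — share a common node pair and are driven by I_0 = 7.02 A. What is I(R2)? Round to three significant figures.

ΣG = 1/3.73 + 1/42.4 + 1/3.38 = 0.5875.
R2 takes the fraction G_k/ΣG = 0.02358/0.5875 = 0.04014, so I = 7.02 × 0.04014 = 0.2818 A.

I ≈ 0.282 A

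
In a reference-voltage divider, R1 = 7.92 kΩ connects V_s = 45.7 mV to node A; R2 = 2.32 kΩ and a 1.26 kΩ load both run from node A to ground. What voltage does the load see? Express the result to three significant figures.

V_out ≈ 4.27 mV

The load sits in parallel with R2, giving an effective lower resistance R2' = R2·R_L/(R2+R_L) = 0.8165 kΩ.
Now apply the divider: V_out = 45.7 × 0.09346 = 4.271 mV.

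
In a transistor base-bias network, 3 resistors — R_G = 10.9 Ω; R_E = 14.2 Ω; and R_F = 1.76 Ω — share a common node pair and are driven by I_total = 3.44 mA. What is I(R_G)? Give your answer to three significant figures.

I ≈ 0.432 mA

Conductances: ΣG = 1/10.9 + 1/14.2 + 1/1.76 = 0.7303 (1/Ω).
Current divider: I(R_G) = I_total · G_k/ΣG = 3.44 × (0.09174/0.7303) = 3.44 × 0.1256 = 0.4321 mA.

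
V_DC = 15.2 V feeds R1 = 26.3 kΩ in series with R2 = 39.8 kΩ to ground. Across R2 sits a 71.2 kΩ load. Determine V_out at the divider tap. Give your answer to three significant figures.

V_out ≈ 7.49 V

R2 ‖ R_L = (39.8 × 71.2)/(39.8 + 71.2) = 25.53 kΩ.
Then V_out = V_DC · R2'/(R1 + R2') = 15.2 × 25.53/51.83 = 7.487 V.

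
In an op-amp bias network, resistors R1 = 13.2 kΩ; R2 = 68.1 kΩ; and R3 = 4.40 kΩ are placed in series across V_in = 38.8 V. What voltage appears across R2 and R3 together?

ΣR = 13.2 + 68.1 + 4.40 = 85.70 kΩ.
R_{R2..R3} = 68.1 + 4.40 = 72.50 kΩ.
V = V_in · R/ΣR = 38.8 × 0.8460 = 32.82 V.

V ≈ 32.8 V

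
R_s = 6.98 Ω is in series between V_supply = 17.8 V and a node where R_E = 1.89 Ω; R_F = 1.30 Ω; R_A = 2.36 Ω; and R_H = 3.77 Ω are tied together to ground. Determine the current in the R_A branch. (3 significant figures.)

Combine the parallel branches: R_p = (1/1.89 + 1/1.30 + 1/2.36 + 1/3.77)⁻¹ = 0.5032 Ω.
Node voltage V_A = V_supply · R_p/(R_s + R_p) = 17.8 × 0.06724 = 1.197 V.
I(R_A) = V_A / R_A = 1.197/2.36 = 0.5072 A.

I ≈ 0.507 A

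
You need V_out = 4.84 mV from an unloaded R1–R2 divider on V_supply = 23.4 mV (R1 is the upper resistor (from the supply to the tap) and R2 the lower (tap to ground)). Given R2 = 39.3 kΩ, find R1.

V_out/V_supply = R2/(R1+R2) = 0.2068.
R1 = R2·(1/k − 1) = 39.3 × 3.835 = 150.7 kΩ.

R1 ≈ 151 kΩ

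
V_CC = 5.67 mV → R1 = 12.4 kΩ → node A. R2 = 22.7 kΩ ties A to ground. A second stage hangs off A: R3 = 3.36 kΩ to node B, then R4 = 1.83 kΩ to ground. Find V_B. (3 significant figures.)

Node A sees R2 in parallel with the series input of stage 2, R3 + R4 = 5.190 kΩ.
Effective lower resistance at A: R2 ‖ 5.190 = 4.224 kΩ.
So V_A = 5.67 × 0.2541 = 1.441 mV.
Then the unloaded second divider: V_B = V_A × R4/(R3+R4) = 1.441 × 0.3526 = 0.5080 mV.

V_B ≈ 0.508 mV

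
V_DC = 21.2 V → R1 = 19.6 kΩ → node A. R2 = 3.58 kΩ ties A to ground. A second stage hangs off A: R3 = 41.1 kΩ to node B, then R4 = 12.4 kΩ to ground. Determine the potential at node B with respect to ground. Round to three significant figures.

Looking into the second stage from A: R3 + R4 = 53.50 kΩ appears in parallel with R2.
Effective lower resistance at A: R2 ‖ 53.50 = 3.355 kΩ.
V_A = 21.2 × 3.355/(19.6 + 3.355) = 3.099 V.
V_B = V_A × 0.2318 = 0.7182 V.

V_B ≈ 0.718 V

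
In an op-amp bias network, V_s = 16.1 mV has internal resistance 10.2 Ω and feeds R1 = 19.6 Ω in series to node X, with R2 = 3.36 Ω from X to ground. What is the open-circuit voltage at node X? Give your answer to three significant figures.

V_th ≈ 1.63 mV

R1' = 10.2 + 19.6 = 29.80 Ω (source resistance + R1).
With X open, the divider is unloaded: V_th = 16.1 × 3.36/33.16 = 1.631 mV.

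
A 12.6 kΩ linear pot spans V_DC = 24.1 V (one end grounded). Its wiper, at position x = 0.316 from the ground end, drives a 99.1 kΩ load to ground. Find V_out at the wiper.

V_out ≈ 7.41 V

Split the track: R_lower = x·R_p = 3.982 kΩ, R_upper = (1−x)·R_p = 8.618 kΩ.
(x·R_p) ‖ R_L = 3.828 kΩ.
Then V_out = V_DC · 3.828/(8.618 + 3.828) = 7.412 V.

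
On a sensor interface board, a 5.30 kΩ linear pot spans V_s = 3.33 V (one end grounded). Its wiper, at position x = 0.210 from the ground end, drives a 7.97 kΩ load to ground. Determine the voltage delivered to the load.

V_out ≈ 0.630 V

Lower segment x·R_p = 1.113 kΩ; upper segment (1−x)·R_p = 4.187 kΩ.
(x·R_p) ‖ R_L = 0.9766 kΩ.
Then V_out = V_s · 0.9766/(4.187 + 0.9766) = 0.6298 V.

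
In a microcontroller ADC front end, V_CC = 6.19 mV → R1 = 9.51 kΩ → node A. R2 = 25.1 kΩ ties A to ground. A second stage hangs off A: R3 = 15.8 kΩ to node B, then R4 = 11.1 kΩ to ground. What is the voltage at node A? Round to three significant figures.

Node A sees R2 in parallel with the series input of stage 2, R3 + R4 = 26.90 kΩ.
R2 ‖ (R3+R4) = 12.98 kΩ.
First divider: V_A = V_CC · 12.98/(9.51 + 12.98) = 3.573 mV.

V_A ≈ 3.57 mV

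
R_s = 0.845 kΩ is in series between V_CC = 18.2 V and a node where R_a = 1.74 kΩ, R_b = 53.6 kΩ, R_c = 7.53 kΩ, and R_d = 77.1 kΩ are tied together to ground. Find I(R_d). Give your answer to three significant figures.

I ≈ 0.145 mA

Equivalent of the parallel group: R_p = 1.353 kΩ.
V_A = 18.2 × 1.353/2.198 = 11.20 V.
Branch current I = V_A/R_d = 11.20/77.1 = 0.1453 mA.
(Check via current divider: I_total = 8.281 mA; share G_k/ΣG = 0.01755 → same result.)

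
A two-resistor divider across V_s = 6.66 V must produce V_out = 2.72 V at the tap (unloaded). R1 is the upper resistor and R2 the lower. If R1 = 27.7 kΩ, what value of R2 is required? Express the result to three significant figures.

R2 ≈ 19.1 kΩ

The divider ratio is R2/(R1+R2) = 2.72/6.66 = 0.4084.
R2 = R1 · 0.4084/(1 − 0.4084) = 19.12 kΩ.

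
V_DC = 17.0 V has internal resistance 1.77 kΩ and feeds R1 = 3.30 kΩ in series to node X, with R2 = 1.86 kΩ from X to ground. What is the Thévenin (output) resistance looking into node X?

R1' = 1.77 + 3.30 = 5.070 kΩ (source resistance + R1).
With V_DC suppressed (replaced by a short), R_th = R1' ‖ R2 = (5.070 × 1.86)/(5.070 + 1.86) = 1.361 kΩ.

R_th ≈ 1.36 kΩ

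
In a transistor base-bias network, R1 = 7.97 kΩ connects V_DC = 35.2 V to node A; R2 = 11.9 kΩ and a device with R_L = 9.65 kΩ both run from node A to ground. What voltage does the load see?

V_out ≈ 14.1 V

The load sits in parallel with R2, giving an effective lower resistance R2' = R2·R_L/(R2+R_L) = 5.329 kΩ.
Now apply the divider: V_out = 35.2 × 0.4007 = 14.10 V.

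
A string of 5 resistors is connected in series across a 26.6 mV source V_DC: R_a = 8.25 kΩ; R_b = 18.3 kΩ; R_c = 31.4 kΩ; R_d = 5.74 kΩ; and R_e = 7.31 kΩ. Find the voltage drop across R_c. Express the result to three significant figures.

Total series resistance ΣR = 8.25 + 18.3 + 31.4 + 5.74 + 7.31 = 71.00 kΩ.
Voltage divider: V = V_DC · (31.40 / 71.00) = 26.6 × 0.4423 = 11.76 mV.

V ≈ 11.8 mV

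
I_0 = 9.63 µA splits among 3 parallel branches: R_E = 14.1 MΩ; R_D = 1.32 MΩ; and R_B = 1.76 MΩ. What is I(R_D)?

Total conductance ΣG = 1/14.1 + 1/1.32 + 1/1.76 = 1.397 (units of 1/MΩ).
R_D takes the fraction G_k/ΣG = 0.7576/1.397 = 0.5424, so I = 9.63 × 0.5424 = 5.223 µA.

I ≈ 5.22 µA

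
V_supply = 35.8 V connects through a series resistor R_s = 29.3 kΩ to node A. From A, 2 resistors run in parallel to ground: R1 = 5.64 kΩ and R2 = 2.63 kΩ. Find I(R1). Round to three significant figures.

Parallel bank: R_p = 1/(1/5.64 + 1/2.63) = 1.794 kΩ.
Node voltage V_A = V_supply · R_p/(R_s + R_p) = 35.8 × 0.05768 = 2.065 V.
I(R1) = V_A / R1 = 2.065/5.64 = 0.3662 mA.
(Equivalently: I_total = 1.151 mA, then current-divider fraction G_k/ΣG = 0.3180.)

I ≈ 0.366 mA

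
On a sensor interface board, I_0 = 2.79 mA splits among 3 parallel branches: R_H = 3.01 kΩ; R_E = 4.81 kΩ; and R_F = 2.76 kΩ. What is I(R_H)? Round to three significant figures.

ΣG = 1/3.01 + 1/4.81 + 1/2.76 = 0.9024.
Current divider: I(R_H) = I_0 · G_k/ΣG = 2.79 × (0.3322/0.9024) = 2.79 × 0.3681 = 1.027 mA.

I ≈ 1.03 mA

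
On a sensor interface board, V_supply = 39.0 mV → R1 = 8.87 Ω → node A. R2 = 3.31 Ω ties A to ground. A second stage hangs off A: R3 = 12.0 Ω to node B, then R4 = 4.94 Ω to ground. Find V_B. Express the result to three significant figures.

Node A sees R2 in parallel with the series input of stage 2, R3 + R4 = 16.94 Ω.
Effective lower resistance at A: R2 ‖ 16.94 = 2.769 Ω.
So V_A = 39.0 × 0.2379 = 9.278 mV.
Then the unloaded second divider: V_B = V_A × R4/(R3+R4) = 9.278 × 0.2916 = 2.706 mV.

V_B ≈ 2.71 mV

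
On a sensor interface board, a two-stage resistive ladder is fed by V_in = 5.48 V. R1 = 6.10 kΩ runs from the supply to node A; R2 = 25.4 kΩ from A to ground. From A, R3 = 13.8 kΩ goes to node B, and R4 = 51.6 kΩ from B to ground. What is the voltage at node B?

V_B ≈ 3.24 V

The second stage (R3 + R4 = 65.40 kΩ) loads node A in parallel with R2.
Effective lower resistance at A: R2 ‖ 65.40 = 18.29 kΩ.
First divider: V_A = V_in · 18.29/(6.10 + 18.29) = 4.110 V.
Stage 2 is unloaded, so V_B = V_A · R4/(R3+R4) = 4.110 × 51.6/65.40 = 3.243 V.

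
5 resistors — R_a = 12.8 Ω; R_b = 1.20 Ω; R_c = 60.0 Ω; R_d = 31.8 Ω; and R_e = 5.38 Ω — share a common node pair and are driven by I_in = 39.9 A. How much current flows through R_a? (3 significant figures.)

ΣG = 1/12.8 + 1/1.20 + 1/60.0 + 1/31.8 + 1/5.38 = 1.145.
By the current-divider rule, I = I_in · G_k/ΣG = 39.9 × 0.06820 = 2.721 A.

I ≈ 2.72 A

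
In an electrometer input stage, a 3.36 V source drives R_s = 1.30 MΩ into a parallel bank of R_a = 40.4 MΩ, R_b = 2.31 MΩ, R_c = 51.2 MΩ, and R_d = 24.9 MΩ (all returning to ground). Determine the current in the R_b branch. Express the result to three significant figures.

I ≈ 0.870 µA

Equivalent of the parallel group: R_p = 1.933 MΩ.
V_A by voltage divider: V_A = 3.36 × 1.933/(1.30 + 1.933) = 2.009 V.
I(R_b) = V_A / R_b = 2.009/2.31 = 0.8697 µA.
(Equivalently: I_total = 1.039 µA, then current-divider fraction G_k/ΣG = 0.8368.)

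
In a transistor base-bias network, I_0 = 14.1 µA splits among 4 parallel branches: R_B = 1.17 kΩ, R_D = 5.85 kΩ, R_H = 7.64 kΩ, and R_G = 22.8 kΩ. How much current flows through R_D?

Conductances: ΣG = 1/1.17 + 1/5.85 + 1/7.64 + 1/22.8 = 1.200 (1/kΩ).
By the current-divider rule, I = I_0 · G_k/ΣG = 14.1 × 0.1424 = 2.008 µA.

I ≈ 2.01 µA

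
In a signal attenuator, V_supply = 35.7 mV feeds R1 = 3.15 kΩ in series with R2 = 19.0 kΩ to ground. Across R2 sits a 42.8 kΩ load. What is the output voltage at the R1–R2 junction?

V_out ≈ 28.8 mV

The load sits in parallel with R2, giving an effective lower resistance R2' = R2·R_L/(R2+R_L) = 13.16 kΩ.
Voltage divider with the loaded lower leg: V_out = 35.7 × 13.16/(3.15 + 13.16) = 35.7 × 0.8069 = 28.80 mV.
(Unloaded it would be 30.6 mV; the load pulls it down.)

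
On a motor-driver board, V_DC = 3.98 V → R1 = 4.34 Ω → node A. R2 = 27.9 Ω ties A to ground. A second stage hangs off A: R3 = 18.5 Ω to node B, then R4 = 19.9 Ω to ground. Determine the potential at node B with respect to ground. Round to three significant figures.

The second stage (R3 + R4 = 38.40 Ω) loads node A in parallel with R2.
R2 ‖ (R3+R4) = 16.16 Ω.
V_A = 3.98 × 16.16/(4.34 + 16.16) = 3.137 V.
V_B = V_A × 0.5182 = 1.626 V.

V_B ≈ 1.63 V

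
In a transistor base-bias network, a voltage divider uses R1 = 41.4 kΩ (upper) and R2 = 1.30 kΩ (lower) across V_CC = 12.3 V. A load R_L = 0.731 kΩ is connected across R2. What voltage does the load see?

R2 ‖ R_L = (1.30 × 0.731)/(1.30 + 0.731) = 0.4679 kΩ.
Now apply the divider: V_out = 12.3 × 0.01118 = 0.1375 V.
(Unloaded it would be 0.374 V; the load pulls it down.)

V_out ≈ 0.137 V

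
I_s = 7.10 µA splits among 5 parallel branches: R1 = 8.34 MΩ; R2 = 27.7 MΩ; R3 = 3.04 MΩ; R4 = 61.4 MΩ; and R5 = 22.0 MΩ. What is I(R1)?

I ≈ 1.56 µA

Total conductance ΣG = 1/8.34 + 1/27.7 + 1/3.04 + 1/61.4 + 1/22.0 = 0.5467 (units of 1/MΩ).
R1 takes the fraction G_k/ΣG = 0.1199/0.5467 = 0.2193, so I = 7.10 × 0.2193 = 1.557 µA.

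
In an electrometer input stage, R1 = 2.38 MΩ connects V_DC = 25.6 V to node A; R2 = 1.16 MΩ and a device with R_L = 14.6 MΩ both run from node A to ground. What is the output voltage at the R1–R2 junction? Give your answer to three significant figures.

First combine the lower leg with the load: R2 ‖ R_L = 1.075 MΩ.
Then V_out = V_DC · R2'/(R1 + R2') = 25.6 × 1.075/3.455 = 7.963 V.
(Unloaded it would be 8.39 V; the load pulls it down.)

V_out ≈ 7.96 V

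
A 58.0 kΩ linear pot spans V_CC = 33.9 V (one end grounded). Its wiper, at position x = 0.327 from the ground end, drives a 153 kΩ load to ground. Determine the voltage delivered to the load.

Split the track: R_lower = x·R_p = 18.97 kΩ, R_upper = (1−x)·R_p = 39.03 kΩ.
R_L loads the lower segment: effective lower R = 16.87 kΩ.
Loaded-divider output: V_out = 33.9 × 0.3018 = 10.23 V.

V_out ≈ 10.2 V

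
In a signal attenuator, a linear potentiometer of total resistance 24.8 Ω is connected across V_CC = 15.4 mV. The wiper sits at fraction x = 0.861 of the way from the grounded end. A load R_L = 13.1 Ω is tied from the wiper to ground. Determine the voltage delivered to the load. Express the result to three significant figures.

V_out ≈ 10.8 mV

The pot divides into 3.447 Ω above the wiper and 21.35 Ω below.
Lower segment in parallel with the load: 21.35 ‖ 13.1 = 8.119 Ω.
V_out = 15.4 × 8.119/(3.447 + 8.119) = 10.81 mV.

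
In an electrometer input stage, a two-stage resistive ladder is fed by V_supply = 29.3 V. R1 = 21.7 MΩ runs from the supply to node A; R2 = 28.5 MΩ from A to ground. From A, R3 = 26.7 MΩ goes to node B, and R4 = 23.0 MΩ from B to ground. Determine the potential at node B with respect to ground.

V_B ≈ 6.17 V

Looking into the second stage from A: R3 + R4 = 49.70 MΩ appears in parallel with R2.
Effective lower resistance at A: R2 ‖ 49.70 = 18.11 MΩ.
So V_A = 29.3 × 0.4550 = 13.33 V.
V_B = V_A × 0.4628 = 6.169 V.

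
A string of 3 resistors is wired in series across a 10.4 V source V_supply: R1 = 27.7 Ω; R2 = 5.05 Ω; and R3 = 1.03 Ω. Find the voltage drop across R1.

V ≈ 8.53 V

Series total: ΣR = 27.7 + 5.05 + 1.03 = 33.78 Ω.
Voltage divider: V = V_supply · (27.70 / 33.78) = 10.4 × 0.8200 = 8.528 V.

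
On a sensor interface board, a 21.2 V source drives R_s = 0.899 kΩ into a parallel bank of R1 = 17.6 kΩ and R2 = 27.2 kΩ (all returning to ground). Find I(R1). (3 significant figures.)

Equivalent of the parallel group: R_p = 10.69 kΩ.
V_A = 21.2 × 10.69/11.58 = 19.55 V.
I(R1) = V_A / R1 = 19.55/17.6 = 1.111 mA.

I ≈ 1.11 mA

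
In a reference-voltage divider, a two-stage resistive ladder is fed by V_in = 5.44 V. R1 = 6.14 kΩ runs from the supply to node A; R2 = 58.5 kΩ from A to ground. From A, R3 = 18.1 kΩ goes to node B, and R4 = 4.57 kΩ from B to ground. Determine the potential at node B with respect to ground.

Looking into the second stage from A: R3 + R4 = 22.67 kΩ appears in parallel with R2.
R2 ‖ (R3+R4) = 16.34 kΩ.
So V_A = 5.44 × 0.7268 = 3.954 V.
Then the unloaded second divider: V_B = V_A × R4/(R3+R4) = 3.954 × 0.2016 = 0.7971 V.

V_B ≈ 0.797 V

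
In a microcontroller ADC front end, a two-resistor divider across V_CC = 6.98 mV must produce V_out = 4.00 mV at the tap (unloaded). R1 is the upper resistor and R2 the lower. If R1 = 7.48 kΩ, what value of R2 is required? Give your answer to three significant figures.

R2 ≈ 10.0 kΩ

Required fraction k = V_out/V_CC = 0.5731.
Rearranging, R2 = R1·k/(1−k) = 7.48 × 1.342 = 10.04 kΩ.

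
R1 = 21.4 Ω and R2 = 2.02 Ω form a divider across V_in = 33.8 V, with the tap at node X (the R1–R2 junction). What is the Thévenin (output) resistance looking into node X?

Looking into X with the source shorted: R_th = R1·R2/(R1+R2) = 21.40 × 2.02/23.42 = 1.846 Ω.

R_th ≈ 1.85 Ω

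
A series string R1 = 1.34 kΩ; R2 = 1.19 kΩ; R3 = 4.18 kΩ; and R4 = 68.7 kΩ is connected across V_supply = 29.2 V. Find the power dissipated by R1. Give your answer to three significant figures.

Series current I = V_supply/ΣR = 29.2/75.41 = 0.3872 mA.
V(R1) = I·R = 0.5189 V; P = V·I = 0.5189 × 0.3872 = 0.2009 mW.

P ≈ 0.201 mW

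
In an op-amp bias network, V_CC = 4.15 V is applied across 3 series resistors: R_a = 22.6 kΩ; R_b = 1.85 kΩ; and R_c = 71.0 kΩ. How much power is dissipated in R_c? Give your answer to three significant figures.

Series current I = V_CC/ΣR = 4.15/95.45 = 0.04348 mA.
P = I²R = 0.001890 × 71.0 = 0.1342 mW.

P ≈ 0.134 mW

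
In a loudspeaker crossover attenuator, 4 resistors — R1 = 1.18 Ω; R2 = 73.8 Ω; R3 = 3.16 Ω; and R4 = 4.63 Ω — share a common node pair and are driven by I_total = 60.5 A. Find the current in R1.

I ≈ 36.8 A

Conductances: ΣG = 1/1.18 + 1/73.8 + 1/3.16 + 1/4.63 = 1.393 (1/Ω).
R1 takes the fraction G_k/ΣG = 0.8475/1.393 = 0.6082, so I = 60.5 × 0.6082 = 36.79 A.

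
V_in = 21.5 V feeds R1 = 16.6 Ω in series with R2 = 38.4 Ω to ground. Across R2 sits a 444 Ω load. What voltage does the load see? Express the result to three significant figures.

V_out ≈ 14.6 V

First combine the lower leg with the load: R2 ‖ R_L = 35.34 Ω.
Voltage divider with the loaded lower leg: V_out = 21.5 × 35.34/(16.6 + 35.34) = 21.5 × 0.6804 = 14.63 V.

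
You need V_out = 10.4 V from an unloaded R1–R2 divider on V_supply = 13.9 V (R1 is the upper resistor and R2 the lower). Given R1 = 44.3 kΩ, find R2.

R2 ≈ 132 kΩ

The divider ratio is R2/(R1+R2) = 10.4/13.9 = 0.7482.
Rearranging, R2 = R1·k/(1−k) = 44.3 × 2.971 = 131.6 kΩ.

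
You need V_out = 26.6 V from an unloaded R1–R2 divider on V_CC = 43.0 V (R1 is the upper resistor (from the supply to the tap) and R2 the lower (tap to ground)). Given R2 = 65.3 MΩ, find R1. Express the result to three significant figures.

R1 ≈ 40.3 MΩ

The divider ratio is R2/(R1+R2) = 26.6/43.0 = 0.6186.
So R1 = R2 · (V_CC/V_out − 1) = 65.3 × (43.0/26.6 − 1) = 65.3 × 0.6165 = 40.26 MΩ.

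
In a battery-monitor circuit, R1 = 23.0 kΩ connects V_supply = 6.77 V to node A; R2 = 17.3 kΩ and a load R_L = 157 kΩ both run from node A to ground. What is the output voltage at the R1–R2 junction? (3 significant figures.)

The load sits in parallel with R2, giving an effective lower resistance R2' = R2·R_L/(R2+R_L) = 15.58 kΩ.
Voltage divider with the loaded lower leg: V_out = 6.77 × 15.58/(23.0 + 15.58) = 6.77 × 0.4039 = 2.734 V.

V_out ≈ 2.73 V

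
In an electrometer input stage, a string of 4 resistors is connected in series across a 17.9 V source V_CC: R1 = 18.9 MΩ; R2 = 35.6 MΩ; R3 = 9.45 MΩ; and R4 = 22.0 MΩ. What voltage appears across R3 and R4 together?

V ≈ 6.55 V

Series total: ΣR = 18.9 + 35.6 + 9.45 + 22.0 = 85.95 MΩ.
R_{R3..R4} = 9.45 + 22.0 = 31.45 MΩ.
Voltage divider: V = V_CC · (31.45 / 85.95) = 17.9 × 0.3659 = 6.550 V.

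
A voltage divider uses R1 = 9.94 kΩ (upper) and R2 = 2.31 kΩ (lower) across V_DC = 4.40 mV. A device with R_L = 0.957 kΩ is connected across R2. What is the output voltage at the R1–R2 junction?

V_out ≈ 0.280 mV

First combine the lower leg with the load: R2 ‖ R_L = 0.6767 kΩ.
Now apply the divider: V_out = 4.40 × 0.06374 = 0.2804 mV.
(Unloaded it would be 0.830 mV; the load pulls it down.)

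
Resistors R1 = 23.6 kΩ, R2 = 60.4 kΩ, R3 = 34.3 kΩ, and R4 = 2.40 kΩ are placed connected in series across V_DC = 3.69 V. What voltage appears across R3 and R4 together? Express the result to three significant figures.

Total series resistance ΣR = 23.6 + 60.4 + 34.3 + 2.40 = 120.7 kΩ.
R_{R3..R4} = 34.3 + 2.40 = 36.70 kΩ.
V = V_DC · R/ΣR = 3.69 × 0.3041 = 1.122 V.

V ≈ 1.12 V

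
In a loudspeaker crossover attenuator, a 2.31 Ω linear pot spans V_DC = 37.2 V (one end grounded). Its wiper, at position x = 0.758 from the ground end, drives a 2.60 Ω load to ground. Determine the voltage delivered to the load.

V_out ≈ 24.2 V

Lower segment x·R_p = 1.751 Ω; upper segment (1−x)·R_p = 0.5590 Ω.
Lower segment in parallel with the load: 1.751 ‖ 2.60 = 1.046 Ω.
Loaded-divider output: V_out = 37.2 × 0.6518 = 24.25 V.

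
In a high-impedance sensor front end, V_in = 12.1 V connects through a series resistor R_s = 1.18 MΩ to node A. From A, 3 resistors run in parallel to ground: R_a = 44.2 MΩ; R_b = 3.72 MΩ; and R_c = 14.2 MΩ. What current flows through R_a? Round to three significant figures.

I ≈ 0.192 µA

Equivalent of the parallel group: R_p = 2.763 MΩ.
V_A by voltage divider: V_A = 12.1 × 2.763/(1.18 + 2.763) = 8.479 V.
I(R_a) = V_A / R_a = 8.479/44.2 = 0.1918 µA.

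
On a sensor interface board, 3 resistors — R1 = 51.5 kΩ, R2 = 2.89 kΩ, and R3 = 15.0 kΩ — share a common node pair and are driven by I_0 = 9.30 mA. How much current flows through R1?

ΣG = 1/51.5 + 1/2.89 + 1/15.0 = 0.4321.
By the current-divider rule, I = I_0 · G_k/ΣG = 9.30 × 0.04494 = 0.4179 mA.

I ≈ 0.418 mA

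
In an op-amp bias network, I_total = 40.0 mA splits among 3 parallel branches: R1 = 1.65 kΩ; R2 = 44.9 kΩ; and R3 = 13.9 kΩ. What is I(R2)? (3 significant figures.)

I ≈ 1.27 mA

ΣG = 1/1.65 + 1/44.9 + 1/13.9 = 0.7003.
By the current-divider rule, I = I_total · G_k/ΣG = 40.0 × 0.03180 = 1.272 mA.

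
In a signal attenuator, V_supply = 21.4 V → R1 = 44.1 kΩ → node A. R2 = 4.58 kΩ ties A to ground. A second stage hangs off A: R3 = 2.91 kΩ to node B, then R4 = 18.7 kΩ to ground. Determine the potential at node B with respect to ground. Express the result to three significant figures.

V_B ≈ 1.46 V

The second stage (R3 + R4 = 21.61 kΩ) loads node A in parallel with R2.
Effective lower resistance at A: R2 ‖ 21.61 = 3.779 kΩ.
V_A = 21.4 × 3.779/(44.1 + 3.779) = 1.689 V.
Then the unloaded second divider: V_B = V_A × R4/(R3+R4) = 1.689 × 0.8653 = 1.462 V.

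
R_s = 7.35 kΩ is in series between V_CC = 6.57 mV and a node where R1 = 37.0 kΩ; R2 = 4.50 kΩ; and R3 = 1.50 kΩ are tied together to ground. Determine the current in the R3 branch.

I ≈ 0.566 µA

Combine the parallel branches: R_p = (1/37.0 + 1/4.50 + 1/1.50)⁻¹ = 1.092 kΩ.
V_A = 6.57 × 1.092/8.442 = 0.8497 mV.
Branch current I = V_A/R3 = 0.8497/1.50 = 0.5665 µA.
(Check via current divider: I_total = 0.7783 µA; share G_k/ΣG = 0.7279 → same result.)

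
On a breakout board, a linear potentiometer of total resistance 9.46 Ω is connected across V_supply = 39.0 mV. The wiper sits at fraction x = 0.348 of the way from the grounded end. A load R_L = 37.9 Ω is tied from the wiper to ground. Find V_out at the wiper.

Split the track: R_lower = x·R_p = 3.292 Ω, R_upper = (1−x)·R_p = 6.168 Ω.
(x·R_p) ‖ R_L = 3.029 Ω.
Then V_out = V_supply · 3.029/(6.168 + 3.029) = 12.84 mV.

V_out ≈ 12.8 mV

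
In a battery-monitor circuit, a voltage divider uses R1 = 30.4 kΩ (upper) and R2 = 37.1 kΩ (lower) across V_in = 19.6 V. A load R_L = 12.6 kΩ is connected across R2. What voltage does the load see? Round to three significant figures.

The load sits in parallel with R2, giving an effective lower resistance R2' = R2·R_L/(R2+R_L) = 9.406 kΩ.
Then V_out = V_in · R2'/(R1 + R2') = 19.6 × 9.406/39.81 = 4.631 V.

V_out ≈ 4.63 V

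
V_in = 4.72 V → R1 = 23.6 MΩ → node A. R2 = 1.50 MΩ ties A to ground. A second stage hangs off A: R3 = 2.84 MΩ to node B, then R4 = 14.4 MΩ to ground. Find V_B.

The second stage (R3 + R4 = 17.24 MΩ) loads node A in parallel with R2.
R2 ‖ (R3+R4) = 1.380 MΩ.
V_A = 4.72 × 1.380/(23.6 + 1.380) = 0.2607 V.
Stage 2 is unloaded, so V_B = V_A · R4/(R3+R4) = 0.2607 × 14.4/17.24 = 0.2178 V.

V_B ≈ 0.218 V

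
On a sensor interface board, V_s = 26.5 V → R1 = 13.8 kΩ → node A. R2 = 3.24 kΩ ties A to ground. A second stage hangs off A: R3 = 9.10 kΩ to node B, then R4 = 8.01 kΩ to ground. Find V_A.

Node A sees R2 in parallel with the series input of stage 2, R3 + R4 = 17.11 kΩ.
R2 ‖ (R3+R4) = 2.724 kΩ.
So V_A = 26.5 × 0.1649 = 4.369 V.

V_A ≈ 4.37 V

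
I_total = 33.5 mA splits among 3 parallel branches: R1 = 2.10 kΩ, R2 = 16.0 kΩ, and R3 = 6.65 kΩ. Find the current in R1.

Total conductance ΣG = 1/2.10 + 1/16.0 + 1/6.65 = 0.6891 (units of 1/kΩ).
By the current-divider rule, I = I_total · G_k/ΣG = 33.5 × 0.6911 = 23.15 mA.

I ≈ 23.2 mA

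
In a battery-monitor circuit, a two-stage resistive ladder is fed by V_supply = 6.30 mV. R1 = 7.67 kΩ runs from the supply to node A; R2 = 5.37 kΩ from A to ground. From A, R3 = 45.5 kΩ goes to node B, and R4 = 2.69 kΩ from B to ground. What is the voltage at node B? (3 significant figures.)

V_B ≈ 0.136 mV

Node A sees R2 in parallel with the series input of stage 2, R3 + R4 = 48.19 kΩ.
Effective lower resistance at A: R2 ‖ 48.19 = 4.832 kΩ.
V_A = 6.30 × 4.832/(7.67 + 4.832) = 2.435 mV.
Stage 2 is unloaded, so V_B = V_A · R4/(R3+R4) = 2.435 × 2.69/48.19 = 0.1359 mV.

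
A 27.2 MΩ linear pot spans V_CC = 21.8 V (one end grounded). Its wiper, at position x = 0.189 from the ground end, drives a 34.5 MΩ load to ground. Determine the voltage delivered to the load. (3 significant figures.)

V_out ≈ 3.68 V

Split the track: R_lower = x·R_p = 5.141 MΩ, R_upper = (1−x)·R_p = 22.06 MΩ.
Lower segment in parallel with the load: 5.141 ‖ 34.5 = 4.474 MΩ.
Then V_out = V_CC · 4.474/(22.06 + 4.474) = 3.676 V.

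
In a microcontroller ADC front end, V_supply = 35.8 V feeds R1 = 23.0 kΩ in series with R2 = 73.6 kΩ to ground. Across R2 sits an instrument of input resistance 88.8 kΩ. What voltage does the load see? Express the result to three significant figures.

V_out ≈ 22.8 V

First combine the lower leg with the load: R2 ‖ R_L = 40.24 kΩ.
Voltage divider with the loaded lower leg: V_out = 35.8 × 40.24/(23.0 + 40.24) = 35.8 × 0.6363 = 22.78 V.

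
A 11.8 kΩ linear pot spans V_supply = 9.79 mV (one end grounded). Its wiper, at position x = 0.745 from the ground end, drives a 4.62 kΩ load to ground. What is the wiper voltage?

The pot divides into 3.009 kΩ above the wiper and 8.791 kΩ below.
(x·R_p) ‖ R_L = 3.028 kΩ.
Loaded-divider output: V_out = 9.79 × 0.5016 = 4.911 mV.

V_out ≈ 4.91 mV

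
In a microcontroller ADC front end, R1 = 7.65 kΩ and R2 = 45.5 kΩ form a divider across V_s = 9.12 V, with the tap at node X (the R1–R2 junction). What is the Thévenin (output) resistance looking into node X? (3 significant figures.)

R_th ≈ 6.55 kΩ

With V_s suppressed (replaced by a short), R_th = R1 ‖ R2 = (7.650 × 45.5)/(7.650 + 45.5) = 6.549 kΩ.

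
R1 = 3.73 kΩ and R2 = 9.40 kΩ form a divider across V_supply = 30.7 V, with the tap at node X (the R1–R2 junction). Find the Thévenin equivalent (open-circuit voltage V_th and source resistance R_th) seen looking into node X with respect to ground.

V_th is the unloaded tap voltage: V_supply · R2/(R1+R2) = 30.7 × 0.7159 = 21.98 V.
Looking into X with the source shorted: R_th = R1·R2/(R1+R2) = 3.730 × 9.40/13.13 = 2.670 kΩ.

V_th ≈ 22.0 V, R_th ≈ 2.67 kΩ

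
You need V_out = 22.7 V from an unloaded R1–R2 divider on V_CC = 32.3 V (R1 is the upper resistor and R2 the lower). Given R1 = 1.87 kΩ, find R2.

R2 ≈ 4.42 kΩ

V_out/V_CC = R2/(R1+R2) = 0.7028.
R2 = R1 · 0.7028/(1 − 0.7028) = 4.422 kΩ.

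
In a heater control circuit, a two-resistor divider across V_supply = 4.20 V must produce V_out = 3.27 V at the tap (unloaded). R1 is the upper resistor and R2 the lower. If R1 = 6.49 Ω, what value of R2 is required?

R2 ≈ 22.8 Ω

V_out/V_supply = R2/(R1+R2) = 0.7786.
R2 = R1 · 0.7786/(1 − 0.7786) = 22.82 Ω.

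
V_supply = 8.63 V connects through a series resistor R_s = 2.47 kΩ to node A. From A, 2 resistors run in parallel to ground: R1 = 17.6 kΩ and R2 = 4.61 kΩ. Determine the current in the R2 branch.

I ≈ 1.12 mA

Parallel bank: R_p = 1/(1/17.6 + 1/4.61) = 3.653 kΩ.
Node voltage V_A = V_supply · R_p/(R_s + R_p) = 8.63 × 0.5966 = 5.149 V.
I(R2) = V_A / R2 = 5.149/4.61 = 1.117 mA.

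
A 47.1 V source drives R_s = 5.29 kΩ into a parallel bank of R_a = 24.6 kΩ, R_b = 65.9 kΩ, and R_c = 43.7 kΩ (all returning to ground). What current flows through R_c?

Parallel bank: R_p = 1/(1/24.6 + 1/65.9 + 1/43.7) = 12.71 kΩ.
V_A = 47.1 × 12.71/18.00 = 33.25 V.
I(R_c) = V_A / R_c = 33.25/43.7 = 0.7610 mA.
(Equivalently: I_total = 2.617 mA, then current-divider fraction G_k/ΣG = 0.2907.)

I ≈ 0.761 mA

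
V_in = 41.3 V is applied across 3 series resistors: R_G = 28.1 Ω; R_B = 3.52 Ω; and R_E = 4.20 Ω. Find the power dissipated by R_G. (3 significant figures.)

ΣR = 35.82 Ω → I = 41.3/35.82 = 1.153 A.
P = I²R = 1.329 × 28.1 = 37.36 W.

P ≈ 37.4 W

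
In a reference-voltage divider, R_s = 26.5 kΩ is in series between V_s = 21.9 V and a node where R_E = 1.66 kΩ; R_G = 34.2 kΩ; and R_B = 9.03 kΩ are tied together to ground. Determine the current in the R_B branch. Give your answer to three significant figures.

Equivalent of the parallel group: R_p = 1.347 kΩ.
Node voltage V_A = V_s · R_p/(R_s + R_p) = 21.9 × 0.04837 = 1.059 V.
Branch current I = V_A/R_B = 1.059/9.03 = 0.1173 mA.

I ≈ 0.117 mA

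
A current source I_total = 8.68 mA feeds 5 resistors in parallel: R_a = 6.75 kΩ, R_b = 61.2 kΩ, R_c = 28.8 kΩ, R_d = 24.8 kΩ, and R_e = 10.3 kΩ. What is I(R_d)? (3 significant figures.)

Conductances: ΣG = 1/6.75 + 1/61.2 + 1/28.8 + 1/24.8 + 1/10.3 = 0.3366 (1/kΩ).
R_d takes the fraction G_k/ΣG = 0.04032/0.3366 = 0.1198, so I = 8.68 × 0.1198 = 1.040 mA.

I ≈ 1.04 mA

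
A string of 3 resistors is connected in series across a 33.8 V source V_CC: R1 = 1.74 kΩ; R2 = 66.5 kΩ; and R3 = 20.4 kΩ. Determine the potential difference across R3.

ΣR = 1.74 + 66.5 + 20.4 = 88.64 kΩ.
V = V_CC · R/ΣR = 33.8 × 0.2301 = 7.779 V.

V ≈ 7.78 V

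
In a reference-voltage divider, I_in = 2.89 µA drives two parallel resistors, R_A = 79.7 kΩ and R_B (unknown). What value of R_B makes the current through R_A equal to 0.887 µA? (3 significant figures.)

R_B ≈ 35.3 kΩ

The fraction through R_A equals R_B/(R_A+R_B).
With f = 0.3069, R_B = R_A · f/(1−f) = 79.7 × 0.4428 = 35.29 kΩ.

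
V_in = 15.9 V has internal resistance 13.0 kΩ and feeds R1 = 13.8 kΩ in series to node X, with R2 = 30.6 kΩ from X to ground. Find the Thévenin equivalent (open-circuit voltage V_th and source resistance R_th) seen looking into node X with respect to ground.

V_th ≈ 8.48 V, R_th ≈ 14.3 kΩ

R1' = 13.0 + 13.8 = 26.80 kΩ (source resistance + R1).
Open-circuit (no load on X): V_th = V_in · R2/(R1' + R2) = 15.9 × 30.6/(26.80 + 30.6) = 8.476 V.
Looking into X with the source shorted: R_th = R1'·R2/(R1'+R2) = 26.80 × 30.6/57.40 = 14.29 kΩ.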